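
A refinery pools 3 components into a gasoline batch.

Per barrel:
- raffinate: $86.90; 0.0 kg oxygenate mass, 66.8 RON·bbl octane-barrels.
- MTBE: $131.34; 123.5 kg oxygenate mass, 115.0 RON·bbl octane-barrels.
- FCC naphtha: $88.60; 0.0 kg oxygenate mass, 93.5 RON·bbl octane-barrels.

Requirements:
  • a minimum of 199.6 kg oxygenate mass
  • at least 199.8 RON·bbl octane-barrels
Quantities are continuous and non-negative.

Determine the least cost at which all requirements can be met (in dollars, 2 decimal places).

$225.48

This is a linear program. Let x1 = barrels of raffinate, x2 = barrels of MTBE, x3 = barrels of FCC naphtha.
min 86.9x1 + 131.34x2 + 88.6x3 s.t.:
  123.5x2 ≥ 199.6   (oxygenate mass)
  66.8x1 + 115x2 + 93.5x3 ≥ 199.8   (octane-barrels)
  x1, x2, x3 ≥ 0.
The minimum-cost mix takes nothing from raffinate — only MTBE, FCC naphtha. There the oxygenate mass and octane-barrels constraints are tight.
Optimal quantities: MTBE = 1.6162 barrels, FCC naphtha = 0.14907 barrels.
Cost = 131.34·1.6162 + 88.6·0.14907 = 225.4793.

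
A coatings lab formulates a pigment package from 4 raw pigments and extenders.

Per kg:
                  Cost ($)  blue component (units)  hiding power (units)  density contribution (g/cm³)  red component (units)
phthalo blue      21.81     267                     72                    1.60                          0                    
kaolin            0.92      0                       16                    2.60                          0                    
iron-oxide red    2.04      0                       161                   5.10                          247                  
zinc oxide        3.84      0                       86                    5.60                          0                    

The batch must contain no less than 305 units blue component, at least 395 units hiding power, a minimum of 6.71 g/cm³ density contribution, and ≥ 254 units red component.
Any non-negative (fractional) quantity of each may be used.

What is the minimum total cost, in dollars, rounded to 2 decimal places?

$28.88

Set it up as a linear program. Let x1 = kg of phthalo blue, x2 = kg of kaolin, x3 = kg of iron-oxide red, x4 = kg of zinc oxide.
min 21.81x1 + 0.92x2 + 2.04x3 + 3.84x4 subject to:
  267x1 ≥ 305   (blue component)
  72x1 + 16x2 + 161x3 + 86x4 ≥ 395   (hiding power)
  1.6x1 + 2.6x2 + 5.1x3 + 5.6x4 ≥ 6.71   (density contribution)
  247x3 ≥ 254   (red component)
  x1, x2, x3, x4 ≥ 0.
At the optimum only phthalo blue, iron-oxide red are positive (kaolin, zinc oxide = 0). The blue component and hiding power requirements are met with equality.
So phthalo blue = 1.1423 kg, iron-oxide red = 1.9426 kg.
Total cost: 21.81·1.1423 + 2.04·1.9426 = 28.8765.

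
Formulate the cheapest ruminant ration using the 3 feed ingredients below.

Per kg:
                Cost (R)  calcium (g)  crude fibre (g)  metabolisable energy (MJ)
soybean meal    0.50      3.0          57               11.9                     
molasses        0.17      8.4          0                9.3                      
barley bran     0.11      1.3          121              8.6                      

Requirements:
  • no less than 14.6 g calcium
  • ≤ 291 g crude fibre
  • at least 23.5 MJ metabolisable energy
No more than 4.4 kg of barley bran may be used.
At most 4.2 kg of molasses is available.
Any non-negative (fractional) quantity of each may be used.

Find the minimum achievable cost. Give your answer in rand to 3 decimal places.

Set it up as a linear program. Let x1 = kg of soybean meal, x2 = kg of molasses, x3 = kg of barley bran.
min 0.5x1 + 0.17x2 + 0.11x3 with:
  3x1 + 8.4x2 + 1.3x3 ≥ 14.6   (calcium)
  57x1 + 121x3 ≤ 291   (crude fibre)
  11.9x1 + 9.3x2 + 8.6x3 ≥ 23.5   (metabolisable energy)
  x3 ≤ 4.4
  x2 ≤ 4.2
  x1, x2, x3 ≥ 0.
The optimal basis is {molasses, barley bran}; soybean meal drops out. The calcium and metabolisable energy requirements are met with equality.
Optimal quantities: molasses = 1.58 kg, barley bran = 1.024 kg.
Objective = 0.17·1.58 + 0.11·1.024 = 0.38124.

R0.381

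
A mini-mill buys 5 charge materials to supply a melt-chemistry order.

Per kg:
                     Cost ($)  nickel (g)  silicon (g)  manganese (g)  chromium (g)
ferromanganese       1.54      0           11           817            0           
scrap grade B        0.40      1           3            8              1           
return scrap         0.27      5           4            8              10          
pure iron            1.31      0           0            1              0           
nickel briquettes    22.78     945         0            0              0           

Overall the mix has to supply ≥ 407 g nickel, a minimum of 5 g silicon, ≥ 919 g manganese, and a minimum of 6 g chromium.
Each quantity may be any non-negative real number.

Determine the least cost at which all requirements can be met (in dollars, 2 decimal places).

$11.62

Treat it as an LP. Let x1 = kg of ferromanganese, x2 = kg of scrap grade B, x3 = kg of return scrap, x4 = kg of pure iron, x5 = kg of nickel briquettes.
Minimize 1.54x1 + 0.4x2 + 0.27x3 + 1.31x4 + 22.78x5 with:
  1x2 + 5x3 + 945x5 ≥ 407   (nickel)
  11x1 + 3x2 + 4x3 ≥ 5   (silicon)
  817x1 + 8x2 + 8x3 + 1x4 ≥ 919   (manganese)
  1x2 + 10x3 ≥ 6   (chromium)
  x1, x2, x3, x4, x5 ≥ 0.
At the optimum only ferromanganese, return scrap, nickel briquettes are positive (scrap grade B, pure iron = 0). The nickel, manganese, chromium requirements are met with equality.
That vertex is x1 = 1.119, x3 = 0.6, x5 = 0.4275.
Total cost: 1.54·1.119 + 0.27·0.6 + 22.78·0.4275 = 11.6237.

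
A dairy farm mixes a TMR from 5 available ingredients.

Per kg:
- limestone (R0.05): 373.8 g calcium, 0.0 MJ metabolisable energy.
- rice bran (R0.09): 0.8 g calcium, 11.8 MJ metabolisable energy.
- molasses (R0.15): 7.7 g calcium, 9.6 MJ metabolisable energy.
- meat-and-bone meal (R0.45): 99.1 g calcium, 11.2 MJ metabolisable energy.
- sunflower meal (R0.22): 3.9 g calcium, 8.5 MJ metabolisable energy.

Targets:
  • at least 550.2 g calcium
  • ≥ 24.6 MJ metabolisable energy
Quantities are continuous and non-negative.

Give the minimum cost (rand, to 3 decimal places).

R0.261

Treat it as an LP. Let x1 = kg of limestone, x2 = kg of rice bran, x3 = kg of molasses, x4 = kg of meat-and-bone meal, x5 = kg of sunflower meal.
Minimise 0.05x1 + 0.09x2 + 0.15x3 + 0.45x4 + 0.22x5 subject to:
  373.8x1 + 0.8x2 + 7.7x3 + 99.1x4 + 3.9x5 ≥ 550.2   (calcium)
  11.8x2 + 9.6x3 + 11.2x4 + 8.5x5 ≥ 24.6   (metabolisable energy)
  x1, x2, x3, x4, x5 ≥ 0.
The minimum-cost mix takes nothing from molasses, meat-and-bone meal, sunflower meal — only limestone, rice bran. There the calcium and metabolisable energy constraints are tight.
Solving gives x1 = 1.467, x2 = 2.085.
Cost = 0.05·1.467 + 0.09·2.085 = 0.26100.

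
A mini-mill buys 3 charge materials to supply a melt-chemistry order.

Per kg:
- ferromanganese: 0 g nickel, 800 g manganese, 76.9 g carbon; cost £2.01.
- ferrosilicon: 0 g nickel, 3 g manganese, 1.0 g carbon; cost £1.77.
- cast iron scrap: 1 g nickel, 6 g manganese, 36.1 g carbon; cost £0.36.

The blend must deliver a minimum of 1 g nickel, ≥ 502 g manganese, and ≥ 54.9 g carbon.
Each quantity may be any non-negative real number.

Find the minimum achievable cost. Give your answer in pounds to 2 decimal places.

£1.61

Treat it as an LP. Let x1 = kg of ferromanganese, x2 = kg of ferrosilicon, x3 = kg of cast iron scrap.
Minimise 2.01x1 + 1.77x2 + 0.36x3 subject to:
  1x3 ≥ 1   (nickel)
  800x1 + 3x2 + 6x3 ≥ 502   (manganese)
  76.9x1 + 1x2 + 36.1x3 ≥ 54.9   (carbon)
  x1, x2, x3 ≥ 0.
The minimum-cost mix takes nothing from ferrosilicon — only ferromanganese, cast iron scrap. The nickel and manganese requirements are met with equality.
That vertex is x1 = 0.62, x3 = 1.
Total cost: 2.01·0.62 + 0.36·1 = 1.6062.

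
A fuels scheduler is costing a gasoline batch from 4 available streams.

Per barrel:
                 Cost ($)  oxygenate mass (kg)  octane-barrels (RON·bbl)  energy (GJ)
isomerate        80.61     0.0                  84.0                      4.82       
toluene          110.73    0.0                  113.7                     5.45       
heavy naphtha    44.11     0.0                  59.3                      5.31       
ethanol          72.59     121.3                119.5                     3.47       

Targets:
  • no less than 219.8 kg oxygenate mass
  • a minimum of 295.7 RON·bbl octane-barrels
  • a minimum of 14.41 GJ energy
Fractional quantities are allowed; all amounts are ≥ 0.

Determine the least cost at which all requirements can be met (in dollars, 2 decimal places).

$199.01

This is a linear program. Let x1 = barrels of isomerate, x2 = barrels of toluene, x3 = barrels of heavy naphtha, x4 = barrels of ethanol.
Minimize 80.61x1 + 110.73x2 + 44.11x3 + 72.59x4 with:
  121.3x4 ≥ 219.8   (oxygenate mass)
  84x1 + 113.7x2 + 59.3x3 + 119.5x4 ≥ 295.7   (octane-barrels)
  4.82x1 + 5.45x2 + 5.31x3 + 3.47x4 ≥ 14.41   (energy)
  x1, x2, x3, x4 ≥ 0.
The minimum-cost mix takes nothing from isomerate, toluene — only heavy naphtha, ethanol. The oxygenate mass and energy requirements are met with equality.
So heavy naphtha = 1.52961 barrels, ethanol = 1.81204 barrels.
Total cost: 44.11·1.52961 + 72.59·1.81204 = 199.0071.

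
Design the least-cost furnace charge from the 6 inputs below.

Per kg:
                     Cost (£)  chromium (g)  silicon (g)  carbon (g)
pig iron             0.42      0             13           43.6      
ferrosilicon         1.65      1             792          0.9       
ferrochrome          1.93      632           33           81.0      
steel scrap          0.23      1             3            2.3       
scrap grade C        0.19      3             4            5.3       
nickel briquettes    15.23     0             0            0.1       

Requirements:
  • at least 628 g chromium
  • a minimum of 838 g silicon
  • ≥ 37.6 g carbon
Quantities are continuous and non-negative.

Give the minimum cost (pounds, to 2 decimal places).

£3.59

Let x1 = kg of pig iron, x2 = kg of ferrosilicon, x3 = kg of ferrochrome, x4 = kg of steel scrap, x5 = kg of scrap grade C, x6 = kg of nickel briquettes.
min 0.42x1 + 1.65x2 + 1.93x3 + 0.23x4 + 0.19x5 + 15.23x6 subject to:
  1x2 + 632x3 + 1x4 + 3x5 ≥ 628   (chromium)
  13x1 + 792x2 + 33x3 + 3x4 + 4x5 ≥ 838   (silicon)
  43.6x1 + 0.9x2 + 81x3 + 2.3x4 + 5.3x5 + 0.1x6 ≥ 37.6   (carbon)
  x1, x2, x3, x4, x5, x6 ≥ 0.
The minimum-cost mix takes nothing from pig iron, steel scrap, scrap grade C, nickel briquettes — only ferrosilicon, ferrochrome. There the chromium and silicon constraints are tight.
Solving gives x2 = 1.017, x3 = 0.9921.
Total cost: 1.65·1.017 + 1.93·0.9921 = 3.5928.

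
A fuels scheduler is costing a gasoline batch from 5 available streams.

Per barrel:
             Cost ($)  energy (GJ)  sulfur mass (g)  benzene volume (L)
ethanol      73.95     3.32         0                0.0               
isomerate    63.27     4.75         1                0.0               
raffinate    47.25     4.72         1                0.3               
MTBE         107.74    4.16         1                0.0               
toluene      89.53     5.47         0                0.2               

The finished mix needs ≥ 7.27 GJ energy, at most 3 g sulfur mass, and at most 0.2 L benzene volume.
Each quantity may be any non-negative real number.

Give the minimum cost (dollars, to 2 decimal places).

Treat it as an LP. Let x1 = barrels of ethanol, x2 = barrels of isomerate, x3 = barrels of raffinate, x4 = barrels of MTBE, x5 = barrels of toluene.
Minimise 73.95x1 + 63.27x2 + 47.25x3 + 107.74x4 + 89.53x5 subject to:
  3.32x1 + 4.75x2 + 4.72x3 + 4.16x4 + 5.47x5 ≥ 7.27   (energy)
  1x2 + 1x3 + 1x4 ≤ 3   (sulfur mass)
  0.3x3 + 0.2x5 ≤ 0.2   (benzene volume)
  x1, x2, x3, x4, x5 ≥ 0.
At the optimum only isomerate, raffinate are positive (ethanol, MTBE, toluene = 0). There the energy and benzene volume constraints are tight.
Solving gives x2 = 0.86807, x3 = 0.66667.
Total cost: 63.27·0.86807 + 47.25·0.66667 = 86.4229.

$86.42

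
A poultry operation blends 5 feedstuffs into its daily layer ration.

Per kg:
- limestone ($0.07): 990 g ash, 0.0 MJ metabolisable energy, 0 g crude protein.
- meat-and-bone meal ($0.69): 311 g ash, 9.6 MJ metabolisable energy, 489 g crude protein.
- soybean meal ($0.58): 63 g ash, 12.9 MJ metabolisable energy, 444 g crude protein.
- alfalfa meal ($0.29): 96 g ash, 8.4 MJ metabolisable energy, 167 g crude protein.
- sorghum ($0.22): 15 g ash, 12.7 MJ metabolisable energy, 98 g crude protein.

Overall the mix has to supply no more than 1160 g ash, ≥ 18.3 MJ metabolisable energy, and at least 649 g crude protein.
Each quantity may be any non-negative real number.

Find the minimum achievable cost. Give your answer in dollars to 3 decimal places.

$0.848

Let x1 = kg of limestone, x2 = kg of meat-and-bone meal, x3 = kg of soybean meal, x4 = kg of alfalfa meal, x5 = kg of sorghum.
min 0.07x1 + 0.69x2 + 0.58x3 + 0.29x4 + 0.22x5 with:
  990x1 + 311x2 + 63x3 + 96x4 + 15x5 ≤ 1160   (ash)
  9.6x2 + 12.9x3 + 8.4x4 + 12.7x5 ≥ 18.3   (metabolisable energy)
  489x2 + 444x3 + 167x4 + 98x5 ≥ 649   (crude protein)
  x1, x2, x3, x4, x5 ≥ 0.
The optimal basis is {soybean meal}; limestone, meat-and-bone meal, alfalfa meal, sorghum drop out. The crude protein requirement is met with equality.
So soybean meal = 1.462 kg.
Objective = 0.58·1.462 = 0.84796.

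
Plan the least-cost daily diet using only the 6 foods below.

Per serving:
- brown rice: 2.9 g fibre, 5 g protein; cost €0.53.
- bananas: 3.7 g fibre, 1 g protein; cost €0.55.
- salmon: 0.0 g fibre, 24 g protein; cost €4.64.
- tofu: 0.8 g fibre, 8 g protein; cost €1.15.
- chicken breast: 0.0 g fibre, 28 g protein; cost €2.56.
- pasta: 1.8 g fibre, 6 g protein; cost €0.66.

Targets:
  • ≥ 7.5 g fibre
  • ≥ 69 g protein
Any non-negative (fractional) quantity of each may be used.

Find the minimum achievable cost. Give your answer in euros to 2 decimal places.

€6.50

Treat it as an LP. Let x1 = servings of brown rice, x2 = servings of bananas, x3 = servings of salmon, x4 = servings of tofu, x5 = servings of chicken breast, x6 = servings of pasta.
Minimise 0.53x1 + 0.55x2 + 4.64x3 + 1.15x4 + 2.56x5 + 0.66x6 s.t.:
  2.9x1 + 3.7x2 + 0.8x4 + 1.8x6 ≥ 7.5   (fibre)
  5x1 + 1x2 + 24x3 + 8x4 + 28x5 + 6x6 ≥ 69   (protein)
  x1, x2, x3, x4, x5, x6 ≥ 0.
The optimal basis is {brown rice, chicken breast}; bananas, salmon, tofu, pasta drop out. The fibre and protein requirements are met with equality.
Optimal quantities: brown rice = 2.586 servings, chicken breast = 2.002 servings.
Total cost: 0.53·2.586 + 2.56·2.002 = 6.4957.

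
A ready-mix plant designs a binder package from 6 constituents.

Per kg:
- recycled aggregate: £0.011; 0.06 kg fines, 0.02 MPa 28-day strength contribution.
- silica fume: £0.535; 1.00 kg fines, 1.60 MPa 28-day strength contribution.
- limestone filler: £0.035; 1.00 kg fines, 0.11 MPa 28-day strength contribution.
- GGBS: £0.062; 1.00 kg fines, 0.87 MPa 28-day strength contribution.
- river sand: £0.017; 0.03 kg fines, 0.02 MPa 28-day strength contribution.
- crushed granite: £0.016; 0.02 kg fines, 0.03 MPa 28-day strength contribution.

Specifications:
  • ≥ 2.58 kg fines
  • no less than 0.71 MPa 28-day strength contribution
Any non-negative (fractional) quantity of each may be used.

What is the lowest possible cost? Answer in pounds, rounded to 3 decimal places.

£0.105

Treat it as an LP. Let x1 = kg of recycled aggregate, x2 = kg of silica fume, x3 = kg of limestone filler, x4 = kg of GGBS, x5 = kg of river sand, x6 = kg of crushed granite.
Minimize 0.011x1 + 0.535x2 + 0.035x3 + 0.062x4 + 0.017x5 + 0.016x6 s.t.:
  0.06x1 + 1x2 + 1x3 + 1x4 + 0.03x5 + 0.02x6 ≥ 2.58   (fines)
  0.02x1 + 1.6x2 + 0.11x3 + 0.87x4 + 0.02x5 + 0.03x6 ≥ 0.71   (28-day strength contribution)
  x1, x2, x3, x4, x5, x6 ≥ 0.
The optimal basis is {limestone filler, GGBS}; recycled aggregate, silica fume, river sand, crushed granite drop out. There the fines and 28-day strength contribution constraints are tight.
That vertex is x3 = 2.019, x4 = 0.5608.
Objective = 0.035·2.019 + 0.062·0.5608 = 0.10543.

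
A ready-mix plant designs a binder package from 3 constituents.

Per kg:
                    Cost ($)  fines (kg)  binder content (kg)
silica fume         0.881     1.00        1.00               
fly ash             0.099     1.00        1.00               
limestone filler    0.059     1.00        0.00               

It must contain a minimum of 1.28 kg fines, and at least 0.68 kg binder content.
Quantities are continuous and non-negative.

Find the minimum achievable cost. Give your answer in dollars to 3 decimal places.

$0.103

Treat it as an LP. Let x1 = kg of silica fume, x2 = kg of fly ash, x3 = kg of limestone filler.
Minimize 0.881x1 + 0.099x2 + 0.059x3 with:
  1x1 + 1x2 + 1x3 ≥ 1.28   (fines)
  1x1 + 1x2 ≥ 0.68   (binder content)
  x1, x2, x3 ≥ 0.
At the optimum only fly ash, limestone filler are positive (silica fume = 0). There the fines and binder content constraints are tight.
Optimal quantities: fly ash = 0.68 kg, limestone filler = 0.6 kg.
Objective = 0.099·0.68 + 0.059·0.6 = 0.10272.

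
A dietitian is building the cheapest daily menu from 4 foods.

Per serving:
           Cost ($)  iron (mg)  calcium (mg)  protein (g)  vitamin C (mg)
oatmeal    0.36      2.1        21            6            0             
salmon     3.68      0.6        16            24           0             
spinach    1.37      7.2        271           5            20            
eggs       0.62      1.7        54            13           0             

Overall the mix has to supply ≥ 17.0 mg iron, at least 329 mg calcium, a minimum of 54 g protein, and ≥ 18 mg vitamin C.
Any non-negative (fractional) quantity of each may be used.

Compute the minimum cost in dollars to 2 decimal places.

$3.82

Let x1 = servings of oatmeal, x2 = servings of salmon, x3 = servings of spinach, x4 = servings of eggs.
min 0.36x1 + 3.68x2 + 1.37x3 + 0.62x4 s.t.:
  2.1x1 + 0.6x2 + 7.2x3 + 1.7x4 ≥ 17   (iron)
  21x1 + 16x2 + 271x3 + 54x4 ≥ 329   (calcium)
  6x1 + 24x2 + 5x3 + 13x4 ≥ 54   (protein)
  20x3 ≥ 18   (vitamin C)
  x1, x2, x3, x4 ≥ 0.
The minimum-cost mix takes nothing from salmon — only oatmeal, spinach, eggs. Binding constraints: iron, protein, vitamin C.
That vertex is x1 = 3.077, x3 = 0.9, x4 = 2.388.
Objective = 0.36·3.077 + 1.37·0.9 + 0.62·2.388 = 3.8213.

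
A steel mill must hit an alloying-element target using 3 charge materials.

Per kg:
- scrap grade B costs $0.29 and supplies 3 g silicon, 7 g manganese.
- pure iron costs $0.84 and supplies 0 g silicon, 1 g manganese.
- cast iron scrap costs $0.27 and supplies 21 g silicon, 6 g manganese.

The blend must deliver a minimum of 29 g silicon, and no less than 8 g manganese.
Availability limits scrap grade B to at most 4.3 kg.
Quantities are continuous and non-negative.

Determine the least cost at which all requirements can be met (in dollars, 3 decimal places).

$0.373

Let x1 = kg of scrap grade B, x2 = kg of pure iron, x3 = kg of cast iron scrap.
Minimise 0.29x1 + 0.84x2 + 0.27x3 s.t.:
  3x1 + 21x3 ≥ 29   (silicon)
  7x1 + 1x2 + 6x3 ≥ 8   (manganese)
  x1 ≤ 4.3
  x1, x2, x3 ≥ 0.
The minimum-cost mix takes nothing from scrap grade B, pure iron — only cast iron scrap. The silicon requirement is met with equality.
So cast iron scrap = 1.381 kg.
Total cost: 0.27·1.381 = 0.37287.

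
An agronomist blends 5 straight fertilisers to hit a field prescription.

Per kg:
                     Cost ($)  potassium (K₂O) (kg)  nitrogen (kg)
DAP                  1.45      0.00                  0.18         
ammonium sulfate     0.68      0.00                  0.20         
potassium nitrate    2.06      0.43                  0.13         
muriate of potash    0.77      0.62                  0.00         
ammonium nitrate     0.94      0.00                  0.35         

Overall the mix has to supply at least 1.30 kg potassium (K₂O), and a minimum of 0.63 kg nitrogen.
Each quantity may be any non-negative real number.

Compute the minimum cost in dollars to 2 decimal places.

$3.31

Set it up as a linear program. Let x1 = kg of DAP, x2 = kg of ammonium sulfate, x3 = kg of potassium nitrate, x4 = kg of muriate of potash, x5 = kg of ammonium nitrate.
Minimise 1.45x1 + 0.68x2 + 2.06x3 + 0.77x4 + 0.94x5 subject to:
  0.43x3 + 0.62x4 ≥ 1.3   (potassium (K₂O))
  0.18x1 + 0.2x2 + 0.13x3 + 0.35x5 ≥ 0.63   (nitrogen)
  x1, x2, x3, x4, x5 ≥ 0.
At the optimum only muriate of potash, ammonium nitrate are positive (DAP, ammonium sulfate, potassium nitrate = 0). Binding constraints: potassium (K₂O) and nitrogen.
Solving gives x4 = 2.097, x5 = 1.8.
Total cost: 0.77·2.097 + 0.94·1.8 = 3.3067.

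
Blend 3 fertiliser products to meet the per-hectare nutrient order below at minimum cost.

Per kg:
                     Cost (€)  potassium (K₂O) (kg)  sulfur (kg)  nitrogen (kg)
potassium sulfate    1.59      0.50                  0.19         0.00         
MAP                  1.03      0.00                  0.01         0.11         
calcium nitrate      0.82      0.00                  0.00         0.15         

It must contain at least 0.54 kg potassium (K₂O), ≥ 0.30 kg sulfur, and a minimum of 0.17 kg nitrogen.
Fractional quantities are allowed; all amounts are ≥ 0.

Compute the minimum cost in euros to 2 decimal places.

€3.44

Treat it as an LP. Let x1 = kg of potassium sulfate, x2 = kg of MAP, x3 = kg of calcium nitrate.
Minimise 1.59x1 + 1.03x2 + 0.82x3 s.t.:
  0.5x1 ≥ 0.54   (potassium (K₂O))
  0.19x1 + 0.01x2 ≥ 0.3   (sulfur)
  0.11x2 + 0.15x3 ≥ 0.17   (nitrogen)
  x1, x2, x3 ≥ 0.
At the optimum only potassium sulfate, calcium nitrate are positive (MAP = 0). The sulfur and nitrogen requirements are met with equality.
So potassium sulfate = 1.579 kg, calcium nitrate = 1.133 kg.
Hence cost = 1.59·1.579 + 0.82·1.133 = €3.4397.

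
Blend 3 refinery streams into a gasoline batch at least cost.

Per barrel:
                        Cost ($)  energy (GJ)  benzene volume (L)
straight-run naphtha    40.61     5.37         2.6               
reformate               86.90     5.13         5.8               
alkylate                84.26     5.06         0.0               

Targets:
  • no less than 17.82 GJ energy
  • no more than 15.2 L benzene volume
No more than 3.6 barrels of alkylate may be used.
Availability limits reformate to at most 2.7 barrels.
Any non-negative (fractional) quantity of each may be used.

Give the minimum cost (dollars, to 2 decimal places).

$134.76

This is a linear program. Let x1 = barrels of straight-run naphtha, x2 = barrels of reformate, x3 = barrels of alkylate.
min 40.61x1 + 86.9x2 + 84.26x3 with:
  5.37x1 + 5.13x2 + 5.06x3 ≥ 17.82   (energy)
  2.6x1 + 5.8x2 ≤ 15.2   (benzene volume)
  x3 ≤ 3.6
  x2 ≤ 2.7
  x1, x2, x3 ≥ 0.
The cheapest feasible vertex uses only straight-run naphtha; reformate, alkylate are not used. The energy requirement is met with equality.
Optimal quantities: straight-run naphtha = 3.3184 barrels.
Total cost: 40.61·3.3184 = 134.7602.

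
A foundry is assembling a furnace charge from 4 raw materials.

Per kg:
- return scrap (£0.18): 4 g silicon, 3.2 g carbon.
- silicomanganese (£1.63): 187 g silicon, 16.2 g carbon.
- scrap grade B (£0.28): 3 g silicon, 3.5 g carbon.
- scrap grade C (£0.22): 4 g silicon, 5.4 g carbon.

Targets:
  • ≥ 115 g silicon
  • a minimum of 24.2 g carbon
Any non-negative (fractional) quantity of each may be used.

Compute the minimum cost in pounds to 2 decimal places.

£1.52

Let x1 = kg of return scrap, x2 = kg of silicomanganese, x3 = kg of scrap grade B, x4 = kg of scrap grade C.
min 0.18x1 + 1.63x2 + 0.28x3 + 0.22x4 s.t.:
  4x1 + 187x2 + 3x3 + 4x4 ≥ 115   (silicon)
  3.2x1 + 16.2x2 + 3.5x3 + 5.4x4 ≥ 24.2   (carbon)
  x1, x2, x3, x4 ≥ 0.
The minimum-cost mix takes nothing from return scrap, scrap grade B — only silicomanganese, scrap grade C. Binding constraints: silicon and carbon.
That vertex is x2 = 0.5547, x4 = 2.817.
Hence cost = 1.63·0.5547 + 0.22·2.817 = £1.5239.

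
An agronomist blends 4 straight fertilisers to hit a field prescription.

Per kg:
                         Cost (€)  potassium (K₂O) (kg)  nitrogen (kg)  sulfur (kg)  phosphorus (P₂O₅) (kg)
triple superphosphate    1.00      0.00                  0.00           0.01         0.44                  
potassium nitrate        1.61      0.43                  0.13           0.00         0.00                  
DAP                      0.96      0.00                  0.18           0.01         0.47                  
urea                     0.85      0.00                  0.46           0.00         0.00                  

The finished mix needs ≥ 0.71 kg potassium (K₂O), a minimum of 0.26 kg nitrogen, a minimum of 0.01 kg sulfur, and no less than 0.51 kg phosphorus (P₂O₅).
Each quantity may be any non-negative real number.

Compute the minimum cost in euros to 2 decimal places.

€3.70

Let x1 = kg of triple superphosphate, x2 = kg of potassium nitrate, x3 = kg of DAP, x4 = kg of urea.
Minimise 1x1 + 1.61x2 + 0.96x3 + 0.85x4 s.t.:
  0.43x2 ≥ 0.71   (potassium (K₂O))
  0.13x2 + 0.18x3 + 0.46x4 ≥ 0.26   (nitrogen)
  0.01x1 + 0.01x3 ≥ 0.01   (sulfur)
  0.44x1 + 0.47x3 ≥ 0.51   (phosphorus (P₂O₅))
  x1, x2, x3, x4 ≥ 0.
At the optimum only potassium nitrate, DAP are positive (triple superphosphate, urea = 0). There the potassium (K₂O) and phosphorus (P₂O₅) constraints are tight.
That vertex is x2 = 1.651, x3 = 1.085.
Hence cost = 1.61·1.651 + 0.96·1.085 = €3.6997.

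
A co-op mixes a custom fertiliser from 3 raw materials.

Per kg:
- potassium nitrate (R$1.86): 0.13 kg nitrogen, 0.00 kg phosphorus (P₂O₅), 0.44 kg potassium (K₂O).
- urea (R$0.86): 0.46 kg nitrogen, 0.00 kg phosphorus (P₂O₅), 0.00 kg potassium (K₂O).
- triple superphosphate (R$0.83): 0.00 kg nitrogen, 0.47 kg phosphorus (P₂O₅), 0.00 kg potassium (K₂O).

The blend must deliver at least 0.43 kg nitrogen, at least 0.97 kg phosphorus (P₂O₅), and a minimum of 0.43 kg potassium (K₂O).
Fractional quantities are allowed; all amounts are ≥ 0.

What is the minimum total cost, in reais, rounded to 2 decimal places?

R$4.10

Let x1 = kg of potassium nitrate, x2 = kg of urea, x3 = kg of triple superphosphate.
Minimise 1.86x1 + 0.86x2 + 0.83x3 s.t.:
  0.13x1 + 0.46x2 ≥ 0.43   (nitrogen)
  0.47x3 ≥ 0.97   (phosphorus (P₂O₅))
  0.44x1 ≥ 0.43   (potassium (K₂O))
  x1, x2, x3 ≥ 0.
The optimal mix uses every input. Binding constraints: nitrogen, phosphorus (P₂O₅), potassium (K₂O).
Solving gives x1 = 0.9773, x2 = 0.6586, x3 = 2.064.
Total cost: 1.86·0.9773 + 0.86·0.6586 + 0.83·2.064 = 4.0973.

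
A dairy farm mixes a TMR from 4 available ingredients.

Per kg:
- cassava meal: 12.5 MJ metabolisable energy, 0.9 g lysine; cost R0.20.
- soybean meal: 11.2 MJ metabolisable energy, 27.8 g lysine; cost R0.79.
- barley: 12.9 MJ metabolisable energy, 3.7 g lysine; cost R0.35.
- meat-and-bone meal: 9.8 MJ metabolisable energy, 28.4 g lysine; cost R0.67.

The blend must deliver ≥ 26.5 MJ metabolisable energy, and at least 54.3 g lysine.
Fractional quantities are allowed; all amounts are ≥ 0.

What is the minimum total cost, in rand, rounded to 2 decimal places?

R1.39

Set it up as a linear program. Let x1 = kg of cassava meal, x2 = kg of soybean meal, x3 = kg of barley, x4 = kg of meat-and-bone meal.
Minimise 0.2x1 + 0.79x2 + 0.35x3 + 0.67x4 with:
  12.5x1 + 11.2x2 + 12.9x3 + 9.8x4 ≥ 26.5   (metabolisable energy)
  0.9x1 + 27.8x2 + 3.7x3 + 28.4x4 ≥ 54.3   (lysine)
  x1, x2, x3, x4 ≥ 0.
At the optimum only cassava meal, meat-and-bone meal are positive (soybean meal, barley = 0). The metabolisable energy and lysine requirements are met with equality.
That vertex is x1 = 0.63684, x4 = 1.8918.
Total cost: 0.2·0.63684 + 0.67·1.8918 = 1.3949.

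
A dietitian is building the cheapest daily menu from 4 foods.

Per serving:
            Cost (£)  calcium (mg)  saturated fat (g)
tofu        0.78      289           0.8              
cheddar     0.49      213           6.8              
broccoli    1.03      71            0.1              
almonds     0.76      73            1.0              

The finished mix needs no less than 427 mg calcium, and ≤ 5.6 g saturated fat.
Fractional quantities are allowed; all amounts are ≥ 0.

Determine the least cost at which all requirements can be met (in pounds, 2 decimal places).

This is a linear program. Let x1 = servings of tofu, x2 = servings of cheddar, x3 = servings of broccoli, x4 = servings of almonds.
Minimize 0.78x1 + 0.49x2 + 1.03x3 + 0.76x4 with:
  289x1 + 213x2 + 71x3 + 73x4 ≥ 427   (calcium)
  0.8x1 + 6.8x2 + 0.1x3 + 1x4 ≤ 5.6   (saturated fat)
  x1, x2, x3, x4 ≥ 0.
The minimum-cost mix takes nothing from broccoli, almonds — only tofu, cheddar. Binding constraints: calcium and saturated fat.
Optimal quantities: tofu = 0.9532 servings, cheddar = 0.7114 servings.
Objective = 0.78·0.9532 + 0.49·0.7114 = 1.0921.

£1.09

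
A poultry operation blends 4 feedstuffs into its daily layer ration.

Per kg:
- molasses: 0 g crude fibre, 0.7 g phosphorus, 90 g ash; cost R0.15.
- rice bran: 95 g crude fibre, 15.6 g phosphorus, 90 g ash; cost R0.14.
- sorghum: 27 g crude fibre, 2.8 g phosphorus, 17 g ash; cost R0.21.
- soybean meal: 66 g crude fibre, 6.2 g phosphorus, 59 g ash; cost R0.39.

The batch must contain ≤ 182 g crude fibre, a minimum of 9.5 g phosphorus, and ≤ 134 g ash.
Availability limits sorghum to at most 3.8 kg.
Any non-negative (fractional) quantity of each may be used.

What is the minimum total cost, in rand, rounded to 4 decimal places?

R0.0853

Let x1 = kg of molasses, x2 = kg of rice bran, x3 = kg of sorghum, x4 = kg of soybean meal.
min 0.15x1 + 0.14x2 + 0.21x3 + 0.39x4 s.t.:
  95x2 + 27x3 + 66x4 ≤ 182   (crude fibre)
  0.7x1 + 15.6x2 + 2.8x3 + 6.2x4 ≥ 9.5   (phosphorus)
  90x1 + 90x2 + 17x3 + 59x4 ≤ 134   (ash)
  x3 ≤ 3.8
  x1, x2, x3, x4 ≥ 0.
The minimum-cost mix takes nothing from molasses, sorghum, soybean meal — only rice bran. The phosphorus requirement is met with equality.
Solving gives x2 = 0.609.
Objective = 0.14·0.609 = 0.085260.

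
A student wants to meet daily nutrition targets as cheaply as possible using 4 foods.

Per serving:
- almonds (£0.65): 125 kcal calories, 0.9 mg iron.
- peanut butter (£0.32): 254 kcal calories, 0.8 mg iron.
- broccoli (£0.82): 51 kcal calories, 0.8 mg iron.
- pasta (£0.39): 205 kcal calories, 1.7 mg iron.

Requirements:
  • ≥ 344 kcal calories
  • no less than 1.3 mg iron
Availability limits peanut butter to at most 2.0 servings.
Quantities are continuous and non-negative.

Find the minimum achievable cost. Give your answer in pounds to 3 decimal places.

£0.460

Treat it as an LP. Let x1 = servings of almonds, x2 = servings of peanut butter, x3 = servings of broccoli, x4 = servings of pasta.
Minimize 0.65x1 + 0.32x2 + 0.82x3 + 0.39x4 with:
  125x1 + 254x2 + 51x3 + 205x4 ≥ 344   (calories)
  0.9x1 + 0.8x2 + 0.8x3 + 1.7x4 ≥ 1.3   (iron)
  x2 ≤ 2
  x1, x2, x3, x4 ≥ 0.
The optimal basis is {peanut butter, pasta}; almonds, broccoli drop out. The calories and iron requirements are met with equality.
So peanut butter = 1.1886 servings, pasta = 0.20538 servings.
Total cost: 0.32·1.1886 + 0.39·0.20538 = 0.46045.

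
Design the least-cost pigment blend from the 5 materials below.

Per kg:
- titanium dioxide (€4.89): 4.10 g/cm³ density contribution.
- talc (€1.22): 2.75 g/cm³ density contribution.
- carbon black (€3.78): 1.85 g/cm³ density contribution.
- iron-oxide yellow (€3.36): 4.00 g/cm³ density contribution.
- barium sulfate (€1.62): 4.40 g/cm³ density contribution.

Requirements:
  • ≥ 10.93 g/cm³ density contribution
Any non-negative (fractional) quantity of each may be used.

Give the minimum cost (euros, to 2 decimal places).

€4.02

Set it up as a linear program. Let x1 = kg of titanium dioxide, x2 = kg of talc, x3 = kg of carbon black, x4 = kg of iron-oxide yellow, x5 = kg of barium sulfate.
Minimise 4.89x1 + 1.22x2 + 3.78x3 + 3.36x4 + 1.62x5 s.t.:
  4.1x1 + 2.75x2 + 1.85x3 + 4x4 + 4.4x5 ≥ 10.93   (density contribution)
  x1, x2, x3, x4, x5 ≥ 0.
At the optimum only barium sulfate is positive (titanium dioxide, talc, carbon black, iron-oxide yellow = 0). The density contribution requirement is met with equality.
So barium sulfate = 2.484 kg.
Hence cost = 1.62·2.484 = €4.0241.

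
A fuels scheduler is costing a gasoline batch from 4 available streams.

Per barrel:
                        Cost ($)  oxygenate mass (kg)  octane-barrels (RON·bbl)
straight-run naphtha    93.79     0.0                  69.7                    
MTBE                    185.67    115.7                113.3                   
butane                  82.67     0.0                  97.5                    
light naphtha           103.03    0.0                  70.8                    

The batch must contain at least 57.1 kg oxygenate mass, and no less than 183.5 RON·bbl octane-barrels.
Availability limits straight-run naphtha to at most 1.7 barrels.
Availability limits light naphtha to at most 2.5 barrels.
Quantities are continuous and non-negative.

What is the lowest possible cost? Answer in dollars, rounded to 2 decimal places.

This is a linear program. Let x1 = barrels of straight-run naphtha, x2 = barrels of MTBE, x3 = barrels of butane, x4 = barrels of light naphtha.
min 93.79x1 + 185.67x2 + 82.67x3 + 103.03x4 with:
  115.7x2 ≥ 57.1   (oxygenate mass)
  69.7x1 + 113.3x2 + 97.5x3 + 70.8x4 ≥ 183.5   (octane-barrels)
  x1 ≤ 1.7
  x4 ≤ 2.5
  x1, x2, x3, x4 ≥ 0.
The optimal basis is {MTBE, butane}; straight-run naphtha, light naphtha drop out. There the oxygenate mass and octane-barrels constraints are tight.
That vertex is x2 = 0.49352, x3 = 1.3086.
Cost = 185.67·0.49352 + 82.67·1.3086 = 199.8138.

$199.81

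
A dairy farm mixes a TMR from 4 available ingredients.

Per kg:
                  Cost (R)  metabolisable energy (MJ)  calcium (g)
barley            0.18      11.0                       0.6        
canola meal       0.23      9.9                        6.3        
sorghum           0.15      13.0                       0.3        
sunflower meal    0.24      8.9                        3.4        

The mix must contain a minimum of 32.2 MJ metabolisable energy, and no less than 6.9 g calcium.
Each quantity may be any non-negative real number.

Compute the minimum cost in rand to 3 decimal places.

Set it up as a linear program. Let x1 = kg of barley, x2 = kg of canola meal, x3 = kg of sorghum, x4 = kg of sunflower meal.
min 0.18x1 + 0.23x2 + 0.15x3 + 0.24x4 subject to:
  11x1 + 9.9x2 + 13x3 + 8.9x4 ≥ 32.2   (metabolisable energy)
  0.6x1 + 6.3x2 + 0.3x3 + 3.4x4 ≥ 6.9   (calcium)
  x1, x2, x3, x4 ≥ 0.
At the optimum only canola meal, sorghum are positive (barley, sunflower meal = 0). The metabolisable energy and calcium requirements are met with equality.
Solving gives x2 = 1.014, x3 = 1.705.
Cost = 0.23·1.014 + 0.15·1.705 = 0.48897.

R0.489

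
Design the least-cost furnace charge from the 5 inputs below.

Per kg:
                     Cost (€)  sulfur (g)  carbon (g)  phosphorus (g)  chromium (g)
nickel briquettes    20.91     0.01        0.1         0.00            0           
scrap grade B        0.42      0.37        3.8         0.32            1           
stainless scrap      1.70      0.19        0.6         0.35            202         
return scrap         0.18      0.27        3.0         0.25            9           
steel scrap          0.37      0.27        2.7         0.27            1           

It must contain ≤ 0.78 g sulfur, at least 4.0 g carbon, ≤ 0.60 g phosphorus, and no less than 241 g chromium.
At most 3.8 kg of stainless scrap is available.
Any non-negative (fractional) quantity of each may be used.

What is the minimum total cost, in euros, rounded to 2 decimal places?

Treat it as an LP. Let x1 = kg of nickel briquettes, x2 = kg of scrap grade B, x3 = kg of stainless scrap, x4 = kg of return scrap, x5 = kg of steel scrap.
Minimize 20.91x1 + 0.42x2 + 1.7x3 + 0.18x4 + 0.37x5 with:
  0.01x1 + 0.37x2 + 0.19x3 + 0.27x4 + 0.27x5 ≤ 0.78   (sulfur)
  0.1x1 + 3.8x2 + 0.6x3 + 3x4 + 2.7x5 ≥ 4   (carbon)
  0.32x2 + 0.35x3 + 0.25x4 + 0.27x5 ≤ 0.6   (phosphorus)
  1x2 + 202x3 + 9x4 + 1x5 ≥ 241   (chromium)
  x3 ≤ 3.8
  x1, x2, x3, x4, x5 ≥ 0.
The minimum-cost mix takes nothing from scrap grade B, steel scrap — only nickel briquettes, stainless scrap, return scrap. The carbon, phosphorus, chromium requirements are met with equality.
So nickel briquettes = 9.702 kg, stainless scrap = 1.158 kg, return scrap = 0.7782 kg.
Total cost: 20.91·9.702 + 1.7·1.158 + 0.18·0.7782 = 204.9775.

€204.98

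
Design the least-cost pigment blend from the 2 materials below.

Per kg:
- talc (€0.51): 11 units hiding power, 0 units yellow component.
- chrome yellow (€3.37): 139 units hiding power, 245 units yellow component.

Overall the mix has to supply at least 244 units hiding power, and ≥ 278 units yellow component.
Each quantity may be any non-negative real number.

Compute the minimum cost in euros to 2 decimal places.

€5.92

Treat it as an LP. Let x1 = kg of talc, x2 = kg of chrome yellow.
Minimize 0.51x1 + 3.37x2 with:
  11x1 + 139x2 ≥ 244   (hiding power)
  245x2 ≥ 278   (yellow component)
  x1, x2 ≥ 0.
The minimum-cost mix takes nothing from talc — only chrome yellow. Binding constraint: hiding power.
Optimal quantities: chrome yellow = 1.7554 kg.
Cost = 3.37·1.7554 = 5.9157.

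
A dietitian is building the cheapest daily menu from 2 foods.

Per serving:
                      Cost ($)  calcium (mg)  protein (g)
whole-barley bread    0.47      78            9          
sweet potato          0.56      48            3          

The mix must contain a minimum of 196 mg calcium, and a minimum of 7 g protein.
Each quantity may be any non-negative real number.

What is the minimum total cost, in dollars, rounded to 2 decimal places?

$1.18

Set it up as a linear program. Let x1 = servings of whole-barley bread, x2 = servings of sweet potato.
min 0.47x1 + 0.56x2 with:
  78x1 + 48x2 ≥ 196   (calcium)
  9x1 + 3x2 ≥ 7   (protein)
  x1, x2 ≥ 0.
The cheapest feasible vertex uses only whole-barley bread; sweet potato is not used. Binding constraint: calcium.
So whole-barley bread = 2.513 servings.
Objective = 0.47·2.513 = 1.1811.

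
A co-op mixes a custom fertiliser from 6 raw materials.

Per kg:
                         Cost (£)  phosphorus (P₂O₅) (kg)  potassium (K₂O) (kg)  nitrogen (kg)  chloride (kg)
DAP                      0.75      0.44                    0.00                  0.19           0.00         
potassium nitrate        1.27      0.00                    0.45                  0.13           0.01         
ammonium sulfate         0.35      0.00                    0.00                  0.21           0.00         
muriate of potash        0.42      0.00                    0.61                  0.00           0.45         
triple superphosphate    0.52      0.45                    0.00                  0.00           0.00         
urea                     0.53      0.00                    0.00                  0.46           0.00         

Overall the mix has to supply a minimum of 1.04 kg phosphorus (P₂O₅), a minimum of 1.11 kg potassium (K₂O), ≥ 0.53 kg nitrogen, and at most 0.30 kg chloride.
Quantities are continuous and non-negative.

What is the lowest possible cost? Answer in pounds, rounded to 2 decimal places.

Let x1 = kg of DAP, x2 = kg of potassium nitrate, x3 = kg of ammonium sulfate, x4 = kg of muriate of potash, x5 = kg of triple superphosphate, x6 = kg of urea.
Minimise 0.75x1 + 1.27x2 + 0.35x3 + 0.42x4 + 0.52x5 + 0.53x6 subject to:
  0.44x1 + 0.45x5 ≥ 1.04   (phosphorus (P₂O₅))
  0.45x2 + 0.61x4 ≥ 1.11   (potassium (K₂O))
  0.19x1 + 0.13x2 + 0.21x3 + 0.46x6 ≥ 0.53   (nitrogen)
  0.01x2 + 0.45x4 ≤ 0.3   (chloride)
  x1, x2, x3, x4, x5, x6 ≥ 0.
The minimum-cost mix takes nothing from DAP, ammonium sulfate — only potassium nitrate, muriate of potash, triple superphosphate, urea. Binding constraints: phosphorus (P₂O₅), potassium (K₂O), nitrogen, chloride.
So potassium nitrate = 1.612 kg, muriate of potash = 0.6309 kg, triple superphosphate = 2.311 kg, urea = 0.6967 kg.
Cost = 1.27·1.612 + 0.42·0.6309 + 0.52·2.311 + 0.53·0.6967 = 3.8832.

£3.88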